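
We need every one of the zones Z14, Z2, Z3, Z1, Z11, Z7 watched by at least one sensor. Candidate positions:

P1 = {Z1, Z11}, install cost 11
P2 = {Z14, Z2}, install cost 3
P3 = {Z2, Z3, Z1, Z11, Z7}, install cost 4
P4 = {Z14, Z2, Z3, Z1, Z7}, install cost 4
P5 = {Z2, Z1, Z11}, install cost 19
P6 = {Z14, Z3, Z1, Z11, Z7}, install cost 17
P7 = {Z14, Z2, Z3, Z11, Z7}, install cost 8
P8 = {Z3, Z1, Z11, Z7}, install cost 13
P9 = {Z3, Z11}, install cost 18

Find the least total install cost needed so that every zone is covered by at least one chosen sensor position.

P2, P3 cover every zone at install cost 3 + 4 = 7.
Any cover uses at least 2 sensor positions; among all covering selections none totals below 7.

7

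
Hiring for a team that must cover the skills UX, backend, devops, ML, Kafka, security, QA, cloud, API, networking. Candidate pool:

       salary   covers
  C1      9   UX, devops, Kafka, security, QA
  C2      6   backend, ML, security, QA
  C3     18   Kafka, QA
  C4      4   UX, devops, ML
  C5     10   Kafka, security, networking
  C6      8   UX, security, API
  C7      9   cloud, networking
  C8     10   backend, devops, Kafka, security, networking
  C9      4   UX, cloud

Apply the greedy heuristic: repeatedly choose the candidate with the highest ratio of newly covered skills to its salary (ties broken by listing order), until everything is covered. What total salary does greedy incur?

Pick 1: C4 adds 3 new (UX, devops, ML) at salary 4 (ratio 3/4).
Pick 2: C2 adds 3 new (backend, security, QA) at salary 6 (ratio 3/6).
Pick 3: C9 adds 1 new (cloud) at salary 4 (ratio 1/4).
Pick 4: C5 adds 2 new (Kafka, networking) at salary 10 (ratio 2/10).
Pick 5: C6 adds 1 new (API) at salary 8 (ratio 1/8).
Greedy total salary: 4 + 6 + 4 + 10 + 8 = 32. (The true optimum is 28, so greedy overshoots here.)

32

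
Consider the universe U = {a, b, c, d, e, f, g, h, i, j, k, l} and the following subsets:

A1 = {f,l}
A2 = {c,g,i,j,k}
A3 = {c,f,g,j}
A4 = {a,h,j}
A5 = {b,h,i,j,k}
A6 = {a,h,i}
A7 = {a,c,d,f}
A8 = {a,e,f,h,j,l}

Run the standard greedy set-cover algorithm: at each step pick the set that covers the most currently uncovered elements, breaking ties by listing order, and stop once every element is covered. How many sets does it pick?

4

Pick 1: A8 covers 6 new elements (a, e, f, h, j, l).
Pick 2: A2 covers 4 new elements (c, g, i, k).
Pick 3: A5 covers 1 new elements (b).
Pick 4: A7 covers 1 new elements (d).
Greedy uses 4 sets.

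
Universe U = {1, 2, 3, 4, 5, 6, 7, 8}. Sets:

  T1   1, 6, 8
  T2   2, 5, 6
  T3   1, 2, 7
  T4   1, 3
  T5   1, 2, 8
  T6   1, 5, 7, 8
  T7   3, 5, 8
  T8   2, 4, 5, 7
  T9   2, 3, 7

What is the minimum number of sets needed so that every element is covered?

3

T1, T4, T8 together cover {1, 2, 3, 4, 5, 6, 7, 8} — every element.
No 2 of the 9 sets cover everything (all 36 pairs fall short), so 3 is minimum.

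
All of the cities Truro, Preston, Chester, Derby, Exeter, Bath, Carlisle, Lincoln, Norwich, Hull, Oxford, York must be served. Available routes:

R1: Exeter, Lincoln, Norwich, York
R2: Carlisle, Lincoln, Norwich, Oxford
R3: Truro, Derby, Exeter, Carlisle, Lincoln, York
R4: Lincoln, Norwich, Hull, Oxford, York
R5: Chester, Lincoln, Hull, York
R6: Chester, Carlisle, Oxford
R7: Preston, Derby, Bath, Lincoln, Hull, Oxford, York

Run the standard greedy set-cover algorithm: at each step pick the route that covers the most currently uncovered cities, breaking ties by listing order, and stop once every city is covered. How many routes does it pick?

4

Pick 1: R7 covers 7 new cities (Preston, Derby, Bath, Lincoln, Hull, Oxford, York).
Pick 2: R3 covers 3 new cities (Truro, Exeter, Carlisle).
Pick 3: R1 covers 1 new cities (Norwich).
Pick 4: R5 covers 1 new cities (Chester).
Greedy uses 4 routes.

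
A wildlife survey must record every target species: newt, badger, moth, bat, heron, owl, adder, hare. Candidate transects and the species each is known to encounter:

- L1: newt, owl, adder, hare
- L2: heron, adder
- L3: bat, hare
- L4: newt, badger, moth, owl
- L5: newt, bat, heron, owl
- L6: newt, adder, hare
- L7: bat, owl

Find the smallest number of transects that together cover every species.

L1, L4, L5 together cover {newt, badger, moth, bat, heron, owl, adder, hare} — every species.
No 2 of the 7 transects cover everything (all 21 pairs fall short), so 3 is minimum.

3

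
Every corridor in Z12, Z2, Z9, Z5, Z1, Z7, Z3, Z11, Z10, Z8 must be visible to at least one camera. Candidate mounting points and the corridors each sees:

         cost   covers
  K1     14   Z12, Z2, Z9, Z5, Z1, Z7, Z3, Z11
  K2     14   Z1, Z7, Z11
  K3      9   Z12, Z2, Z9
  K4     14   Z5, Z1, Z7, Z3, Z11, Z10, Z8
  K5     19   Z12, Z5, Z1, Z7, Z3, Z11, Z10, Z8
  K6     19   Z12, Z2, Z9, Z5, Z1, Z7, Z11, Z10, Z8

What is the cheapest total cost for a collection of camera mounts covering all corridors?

23

K3, K4 cover every corridor at cost 9 + 14 = 23.
Any cover uses at least 2 camera mounts; among all covering selections none totals below 23.
Greedy by coverage-per-cost would pick K1, K4 for 28 — worse than the optimum 23.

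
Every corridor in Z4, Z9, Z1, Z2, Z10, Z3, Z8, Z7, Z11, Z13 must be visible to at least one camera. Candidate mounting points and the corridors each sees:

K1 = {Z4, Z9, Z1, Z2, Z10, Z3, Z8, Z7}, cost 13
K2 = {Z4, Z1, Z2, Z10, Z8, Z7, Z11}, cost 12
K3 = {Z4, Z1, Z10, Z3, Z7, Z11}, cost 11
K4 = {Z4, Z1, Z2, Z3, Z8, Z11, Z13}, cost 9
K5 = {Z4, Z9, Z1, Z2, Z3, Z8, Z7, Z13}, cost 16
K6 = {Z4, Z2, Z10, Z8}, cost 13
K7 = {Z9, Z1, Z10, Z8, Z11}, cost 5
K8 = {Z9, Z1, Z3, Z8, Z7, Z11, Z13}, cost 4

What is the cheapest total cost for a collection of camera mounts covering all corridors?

K2, K8 cover every corridor at cost 12 + 4 = 16.
Any cover uses at least 2 camera mounts; among all covering selections none totals below 16.

16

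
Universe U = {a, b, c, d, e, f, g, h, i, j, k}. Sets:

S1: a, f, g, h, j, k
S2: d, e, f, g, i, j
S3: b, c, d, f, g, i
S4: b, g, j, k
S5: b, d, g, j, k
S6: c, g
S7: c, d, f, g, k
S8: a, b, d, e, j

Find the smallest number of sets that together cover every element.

3

S1, S2, S3 together cover {a, b, c, d, e, f, g, h, i, j, k} — every element.
No 2 of the 8 sets cover everything (all 28 pairs fall short), so 3 is minimum.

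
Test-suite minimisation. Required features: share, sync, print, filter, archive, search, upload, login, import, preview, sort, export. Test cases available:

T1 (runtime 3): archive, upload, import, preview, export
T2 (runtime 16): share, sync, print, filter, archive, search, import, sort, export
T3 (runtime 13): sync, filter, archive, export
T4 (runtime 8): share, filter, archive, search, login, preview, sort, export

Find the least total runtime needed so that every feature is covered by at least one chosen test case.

T1, T2, T4 cover every feature at runtime 3 + 16 + 8 = 27.
Any cover uses at least 3 test cases; among all covering selections none totals below 27.

27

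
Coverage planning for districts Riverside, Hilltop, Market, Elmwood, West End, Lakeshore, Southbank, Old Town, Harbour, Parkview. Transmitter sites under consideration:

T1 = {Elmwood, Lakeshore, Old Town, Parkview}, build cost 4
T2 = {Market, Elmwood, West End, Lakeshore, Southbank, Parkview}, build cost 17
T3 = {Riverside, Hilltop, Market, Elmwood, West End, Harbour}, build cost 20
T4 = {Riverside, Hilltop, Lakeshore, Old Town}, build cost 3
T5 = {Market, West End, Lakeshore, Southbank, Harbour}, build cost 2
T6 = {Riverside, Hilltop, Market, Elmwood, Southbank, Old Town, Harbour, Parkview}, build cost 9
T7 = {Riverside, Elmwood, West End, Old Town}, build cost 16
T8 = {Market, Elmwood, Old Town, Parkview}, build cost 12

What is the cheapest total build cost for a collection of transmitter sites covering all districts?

T1, T4, T5 cover every district at build cost 4 + 3 + 2 = 9.
Any cover uses at least 2 transmitter sites; among all covering selections none totals below 9.

9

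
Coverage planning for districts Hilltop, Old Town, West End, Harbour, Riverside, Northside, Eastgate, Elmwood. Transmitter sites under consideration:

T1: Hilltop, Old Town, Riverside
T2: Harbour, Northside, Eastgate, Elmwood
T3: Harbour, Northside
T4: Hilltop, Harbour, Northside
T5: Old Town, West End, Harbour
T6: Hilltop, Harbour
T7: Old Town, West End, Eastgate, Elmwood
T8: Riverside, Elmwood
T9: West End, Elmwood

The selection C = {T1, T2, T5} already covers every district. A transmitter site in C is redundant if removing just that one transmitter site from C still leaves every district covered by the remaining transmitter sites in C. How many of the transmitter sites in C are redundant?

Drop T1: Hilltop, Riverside uncovered — not redundant.
Drop T2: Northside, Eastgate, Elmwood uncovered — not redundant.
Drop T5: West End uncovered — not redundant.
None of the transmitter sites in C is redundant.

0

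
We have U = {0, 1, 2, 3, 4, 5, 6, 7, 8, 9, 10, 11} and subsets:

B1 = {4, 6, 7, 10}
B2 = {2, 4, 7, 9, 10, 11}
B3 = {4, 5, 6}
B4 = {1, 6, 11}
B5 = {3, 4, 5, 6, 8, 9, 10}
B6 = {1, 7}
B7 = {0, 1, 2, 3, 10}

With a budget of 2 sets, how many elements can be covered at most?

10

Choosing B2, B5 covers {2, 3, 4, 5, 6, 7, 8, 9, 10, 11} — 10 elements.
No choice of 2 sets does better; here 0, 1 are left uncovered.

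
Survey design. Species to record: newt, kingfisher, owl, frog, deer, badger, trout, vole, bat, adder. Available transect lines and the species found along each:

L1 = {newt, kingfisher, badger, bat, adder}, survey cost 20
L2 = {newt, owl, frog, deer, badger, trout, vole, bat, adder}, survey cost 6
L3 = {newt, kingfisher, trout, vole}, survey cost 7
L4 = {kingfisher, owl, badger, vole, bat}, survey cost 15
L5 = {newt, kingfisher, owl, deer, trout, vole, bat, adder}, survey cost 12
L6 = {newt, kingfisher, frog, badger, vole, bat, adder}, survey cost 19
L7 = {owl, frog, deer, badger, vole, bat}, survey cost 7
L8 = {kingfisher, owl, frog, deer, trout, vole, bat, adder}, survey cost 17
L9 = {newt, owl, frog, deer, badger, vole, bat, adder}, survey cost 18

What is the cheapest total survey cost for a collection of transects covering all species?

L2, L3 cover every species at survey cost 6 + 7 = 13.
Any cover uses at least 2 transects; among all covering selections none totals below 13.

13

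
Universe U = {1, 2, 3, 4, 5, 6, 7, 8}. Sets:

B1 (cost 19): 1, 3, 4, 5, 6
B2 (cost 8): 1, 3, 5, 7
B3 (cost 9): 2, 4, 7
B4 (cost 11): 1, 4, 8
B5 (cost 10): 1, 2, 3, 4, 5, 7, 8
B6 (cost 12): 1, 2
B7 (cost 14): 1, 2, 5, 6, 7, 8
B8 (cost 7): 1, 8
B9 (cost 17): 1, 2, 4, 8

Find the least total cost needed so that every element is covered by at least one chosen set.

24

B5, B7 cover every element at cost 10 + 14 = 24.
Any cover uses at least 2 sets; among all covering selections none totals below 24.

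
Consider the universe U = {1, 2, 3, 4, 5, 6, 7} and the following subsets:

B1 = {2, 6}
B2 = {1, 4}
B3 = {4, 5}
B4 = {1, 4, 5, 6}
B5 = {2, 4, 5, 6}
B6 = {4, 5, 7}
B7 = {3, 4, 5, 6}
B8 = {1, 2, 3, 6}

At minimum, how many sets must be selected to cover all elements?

2

B6, B8 together cover {1, 2, 3, 4, 5, 6, 7} — every element.
No single set contains all 7 elements, so 2 is optimal.
Greedy (largest uncovered first) would take B4, B8, B6 — 3 sets — but 2 suffice.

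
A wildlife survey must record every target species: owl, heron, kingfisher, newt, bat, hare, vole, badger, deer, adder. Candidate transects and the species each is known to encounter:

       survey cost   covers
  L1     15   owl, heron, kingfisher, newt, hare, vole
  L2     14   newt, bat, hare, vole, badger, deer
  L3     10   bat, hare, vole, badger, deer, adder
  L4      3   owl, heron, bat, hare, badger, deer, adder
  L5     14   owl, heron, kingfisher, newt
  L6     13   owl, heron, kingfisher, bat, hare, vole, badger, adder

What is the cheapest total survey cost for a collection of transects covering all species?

L1, L4 cover every species at survey cost 15 + 3 = 18.
Any cover uses at least 2 transects; among all covering selections none totals below 18.

18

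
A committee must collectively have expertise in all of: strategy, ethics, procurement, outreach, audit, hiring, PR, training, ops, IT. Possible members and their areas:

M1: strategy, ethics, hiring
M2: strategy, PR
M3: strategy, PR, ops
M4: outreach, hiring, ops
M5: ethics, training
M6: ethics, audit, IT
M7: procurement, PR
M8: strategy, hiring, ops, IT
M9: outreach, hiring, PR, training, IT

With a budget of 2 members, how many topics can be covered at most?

Choosing M1, M9 covers {strategy, ethics, outreach, hiring, PR, training, IT} — 7 topics.
No choice of 2 members does better; here procurement, audit, ops are left uncovered.

7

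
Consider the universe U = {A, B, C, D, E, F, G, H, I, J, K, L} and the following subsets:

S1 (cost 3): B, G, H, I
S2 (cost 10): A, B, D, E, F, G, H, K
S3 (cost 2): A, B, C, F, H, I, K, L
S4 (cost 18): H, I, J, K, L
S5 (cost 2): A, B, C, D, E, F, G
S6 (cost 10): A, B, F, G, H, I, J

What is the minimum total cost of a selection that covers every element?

14

S3, S5, S6 cover every element at cost 2 + 2 + 10 = 14.
Any cover uses at least 2 sets; among all covering selections none totals below 14.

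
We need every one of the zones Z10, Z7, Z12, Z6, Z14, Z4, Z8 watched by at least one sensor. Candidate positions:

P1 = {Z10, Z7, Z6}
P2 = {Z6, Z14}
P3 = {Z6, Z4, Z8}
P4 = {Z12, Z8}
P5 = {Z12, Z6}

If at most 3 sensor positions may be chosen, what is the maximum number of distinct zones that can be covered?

Choosing P1, P2, P3 covers {Z10, Z7, Z6, Z14, Z4, Z8} — 6 zones.
No choice of 3 sensor positions does better; here Z12 is left uncovered.

6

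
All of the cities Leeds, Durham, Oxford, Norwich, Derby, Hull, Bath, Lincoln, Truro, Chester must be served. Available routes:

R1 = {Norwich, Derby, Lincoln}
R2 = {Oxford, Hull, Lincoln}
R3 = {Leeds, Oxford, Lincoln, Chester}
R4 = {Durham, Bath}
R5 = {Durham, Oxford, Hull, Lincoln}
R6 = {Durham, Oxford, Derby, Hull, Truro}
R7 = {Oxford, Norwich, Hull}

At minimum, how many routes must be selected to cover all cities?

R1, R3, R4, R6 together cover {Leeds, Durham, Oxford, Norwich, Derby, Hull, Bath, Lincoln, Truro, Chester} — every city.
No 3 of the 7 routes cover everything (all 35 triples fall short), so 4 is minimum.

4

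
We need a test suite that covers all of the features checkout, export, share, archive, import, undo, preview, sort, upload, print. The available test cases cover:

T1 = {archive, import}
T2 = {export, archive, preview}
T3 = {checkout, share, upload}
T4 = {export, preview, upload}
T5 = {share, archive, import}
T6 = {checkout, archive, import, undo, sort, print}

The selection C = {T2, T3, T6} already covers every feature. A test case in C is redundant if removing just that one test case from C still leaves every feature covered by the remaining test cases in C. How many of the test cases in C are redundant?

Drop T2: export, preview uncovered — not redundant.
Drop T3: share, upload uncovered — not redundant.
Drop T6: import, undo, sort, print uncovered — not redundant.
None of the test cases in C is redundant.

0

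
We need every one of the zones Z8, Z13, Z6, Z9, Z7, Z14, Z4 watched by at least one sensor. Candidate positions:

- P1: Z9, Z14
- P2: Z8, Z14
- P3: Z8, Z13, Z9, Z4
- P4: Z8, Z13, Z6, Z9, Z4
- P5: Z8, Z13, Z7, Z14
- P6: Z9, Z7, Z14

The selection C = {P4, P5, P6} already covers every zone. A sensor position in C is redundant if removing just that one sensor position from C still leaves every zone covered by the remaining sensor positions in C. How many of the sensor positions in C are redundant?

2

Drop P4: Z6, Z4 uncovered — not redundant.
Drop P5: the rest still cover every zone — redundant.
Drop P6: the rest still cover every zone — redundant.
2 redundant: P5, P6.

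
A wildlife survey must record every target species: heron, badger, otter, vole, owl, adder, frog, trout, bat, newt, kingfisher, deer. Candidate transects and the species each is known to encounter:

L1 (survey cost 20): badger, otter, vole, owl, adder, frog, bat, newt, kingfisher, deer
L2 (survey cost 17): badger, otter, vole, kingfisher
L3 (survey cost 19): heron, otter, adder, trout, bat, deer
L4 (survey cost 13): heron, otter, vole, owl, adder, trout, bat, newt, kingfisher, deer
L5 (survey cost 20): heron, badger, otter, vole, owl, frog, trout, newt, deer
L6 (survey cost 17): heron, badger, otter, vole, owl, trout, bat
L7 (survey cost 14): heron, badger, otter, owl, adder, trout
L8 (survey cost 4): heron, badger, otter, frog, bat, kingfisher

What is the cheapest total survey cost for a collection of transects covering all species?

17

L4, L8 cover every species at survey cost 13 + 4 = 17.
Any cover uses at least 2 transects; among all covering selections none totals below 17.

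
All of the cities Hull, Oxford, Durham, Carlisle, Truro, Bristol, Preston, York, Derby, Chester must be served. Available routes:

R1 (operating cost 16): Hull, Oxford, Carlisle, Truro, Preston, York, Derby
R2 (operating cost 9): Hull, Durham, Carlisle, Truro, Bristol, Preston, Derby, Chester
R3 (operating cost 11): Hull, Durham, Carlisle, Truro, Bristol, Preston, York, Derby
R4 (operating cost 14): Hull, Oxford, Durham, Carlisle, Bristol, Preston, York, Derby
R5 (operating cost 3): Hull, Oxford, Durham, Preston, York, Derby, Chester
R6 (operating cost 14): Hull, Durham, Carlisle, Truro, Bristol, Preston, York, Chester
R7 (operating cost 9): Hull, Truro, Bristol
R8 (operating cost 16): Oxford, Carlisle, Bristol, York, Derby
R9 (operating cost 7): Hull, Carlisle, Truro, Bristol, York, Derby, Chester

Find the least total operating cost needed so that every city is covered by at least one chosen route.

10

R5, R9 cover every city at operating cost 3 + 7 = 10.
Any cover uses at least 2 routes; among all covering selections none totals below 10.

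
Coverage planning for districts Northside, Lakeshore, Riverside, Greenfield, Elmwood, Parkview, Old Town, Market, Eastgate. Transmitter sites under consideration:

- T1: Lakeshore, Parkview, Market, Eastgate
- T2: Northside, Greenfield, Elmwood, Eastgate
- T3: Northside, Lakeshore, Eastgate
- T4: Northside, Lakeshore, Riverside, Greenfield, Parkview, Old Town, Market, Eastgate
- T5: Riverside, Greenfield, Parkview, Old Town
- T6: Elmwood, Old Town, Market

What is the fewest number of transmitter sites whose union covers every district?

2

T2, T4 together cover {Northside, Lakeshore, Riverside, Greenfield, Elmwood, Parkview, Old Town, Market, Eastgate} — every district.
No single transmitter site contains all 9 districts, so 2 is optimal.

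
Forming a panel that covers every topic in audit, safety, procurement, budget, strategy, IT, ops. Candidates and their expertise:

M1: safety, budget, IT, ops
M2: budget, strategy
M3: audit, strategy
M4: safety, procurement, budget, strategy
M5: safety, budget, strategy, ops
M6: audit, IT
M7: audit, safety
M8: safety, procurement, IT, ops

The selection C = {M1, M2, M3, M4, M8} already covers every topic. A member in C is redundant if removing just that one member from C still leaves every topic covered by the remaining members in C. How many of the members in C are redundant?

4

Drop M1: the rest still cover every topic — redundant.
Drop M2: the rest still cover every topic — redundant.
Drop M3: audit uncovered — not redundant.
Drop M4: the rest still cover every topic — redundant.
Drop M8: the rest still cover every topic — redundant.
4 redundant: M1, M2, M4, M8.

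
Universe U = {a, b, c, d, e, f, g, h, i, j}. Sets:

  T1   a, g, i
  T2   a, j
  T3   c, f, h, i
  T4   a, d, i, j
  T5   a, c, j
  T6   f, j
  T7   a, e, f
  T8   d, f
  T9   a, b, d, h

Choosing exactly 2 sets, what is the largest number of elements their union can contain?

7

Choosing T3, T4 covers {a, c, d, f, h, i, j} — 7 elements.
No choice of 2 sets does better; here b, e, g are left uncovered.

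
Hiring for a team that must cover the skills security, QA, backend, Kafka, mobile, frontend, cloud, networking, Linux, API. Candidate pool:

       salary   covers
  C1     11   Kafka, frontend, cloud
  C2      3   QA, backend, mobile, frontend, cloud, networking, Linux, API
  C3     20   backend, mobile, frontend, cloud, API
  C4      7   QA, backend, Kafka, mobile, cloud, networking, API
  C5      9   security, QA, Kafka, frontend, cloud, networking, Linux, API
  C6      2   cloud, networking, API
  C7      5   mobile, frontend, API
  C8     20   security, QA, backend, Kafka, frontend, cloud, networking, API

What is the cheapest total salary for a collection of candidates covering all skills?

C2, C5 cover every skill at salary 3 + 9 = 12.
Any cover uses at least 2 candidates; among all covering selections none totals below 12.

12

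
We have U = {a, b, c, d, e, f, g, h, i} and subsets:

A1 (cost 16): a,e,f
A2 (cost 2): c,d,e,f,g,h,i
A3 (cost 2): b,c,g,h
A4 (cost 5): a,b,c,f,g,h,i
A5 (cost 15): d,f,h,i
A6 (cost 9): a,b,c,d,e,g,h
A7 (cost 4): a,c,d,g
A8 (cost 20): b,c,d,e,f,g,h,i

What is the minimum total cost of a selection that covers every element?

A2, A4 cover every element at cost 2 + 5 = 7.
Any cover uses at least 2 sets; among all covering selections none totals below 7.
Greedy by coverage-per-cost would pick A2, A3, A7 for 8 — worse than the optimum 7.

7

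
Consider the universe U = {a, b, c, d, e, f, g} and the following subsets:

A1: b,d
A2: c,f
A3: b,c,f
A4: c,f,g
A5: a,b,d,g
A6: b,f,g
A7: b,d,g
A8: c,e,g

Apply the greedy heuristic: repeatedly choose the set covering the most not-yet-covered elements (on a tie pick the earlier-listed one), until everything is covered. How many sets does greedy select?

3

Pick 1: A5 covers 4 new elements (a, b, d, g).
Pick 2: A2 covers 2 new elements (c, f).
Pick 3: A8 covers 1 new elements (e).
Greedy uses 3 sets.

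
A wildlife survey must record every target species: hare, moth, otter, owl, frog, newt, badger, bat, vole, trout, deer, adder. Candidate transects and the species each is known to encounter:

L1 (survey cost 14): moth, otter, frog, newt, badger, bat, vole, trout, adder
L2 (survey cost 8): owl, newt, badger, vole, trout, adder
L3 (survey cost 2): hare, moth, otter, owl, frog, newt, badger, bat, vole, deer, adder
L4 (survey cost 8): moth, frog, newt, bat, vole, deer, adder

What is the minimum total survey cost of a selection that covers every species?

L2, L3 cover every species at survey cost 8 + 2 = 10.
Any cover uses at least 2 transects; among all covering selections none totals below 10.

10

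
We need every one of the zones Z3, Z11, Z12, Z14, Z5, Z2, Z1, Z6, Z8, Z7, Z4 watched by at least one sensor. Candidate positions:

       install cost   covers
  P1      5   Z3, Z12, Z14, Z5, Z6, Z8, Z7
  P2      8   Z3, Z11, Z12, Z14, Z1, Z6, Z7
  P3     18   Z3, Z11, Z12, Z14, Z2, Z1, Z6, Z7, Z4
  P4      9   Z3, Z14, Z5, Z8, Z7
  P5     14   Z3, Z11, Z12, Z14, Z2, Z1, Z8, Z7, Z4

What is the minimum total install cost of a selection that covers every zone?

19

P1, P5 cover every zone at install cost 5 + 14 = 19.
Any cover uses at least 2 sensor positions; among all covering selections none totals below 19.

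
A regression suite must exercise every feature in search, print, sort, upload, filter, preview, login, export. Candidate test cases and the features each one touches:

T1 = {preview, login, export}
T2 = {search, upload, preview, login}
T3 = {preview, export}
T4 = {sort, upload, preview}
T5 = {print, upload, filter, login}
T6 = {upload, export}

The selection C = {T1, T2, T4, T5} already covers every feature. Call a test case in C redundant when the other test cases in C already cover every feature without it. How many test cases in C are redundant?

0

Drop T1: export uncovered — not redundant.
Drop T2: search uncovered — not redundant.
Drop T4: sort uncovered — not redundant.
Drop T5: print, filter uncovered — not redundant.
None of the test cases in C is redundant.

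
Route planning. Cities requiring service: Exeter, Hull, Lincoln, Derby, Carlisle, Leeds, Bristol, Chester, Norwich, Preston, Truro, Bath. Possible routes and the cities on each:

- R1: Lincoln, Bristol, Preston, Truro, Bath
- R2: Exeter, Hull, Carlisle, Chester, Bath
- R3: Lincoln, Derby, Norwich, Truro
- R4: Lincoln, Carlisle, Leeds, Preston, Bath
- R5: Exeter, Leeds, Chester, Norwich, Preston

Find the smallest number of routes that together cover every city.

R1, R2, R3, R4 together cover {Exeter, Hull, Lincoln, Derby, Carlisle, Leeds, Bristol, Chester, Norwich, Preston, Truro, Bath} — every city.
No 3 of the 5 routes cover everything (all 10 triples fall short), so 4 is minimum.

4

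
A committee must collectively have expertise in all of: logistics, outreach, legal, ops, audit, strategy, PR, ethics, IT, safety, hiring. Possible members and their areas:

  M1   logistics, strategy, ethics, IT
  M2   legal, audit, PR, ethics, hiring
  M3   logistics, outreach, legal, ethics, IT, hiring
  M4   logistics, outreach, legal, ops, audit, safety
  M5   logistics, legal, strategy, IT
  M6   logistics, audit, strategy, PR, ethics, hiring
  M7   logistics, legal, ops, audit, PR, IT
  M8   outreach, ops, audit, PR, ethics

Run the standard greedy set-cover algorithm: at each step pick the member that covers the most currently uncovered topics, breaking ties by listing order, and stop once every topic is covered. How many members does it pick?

3

Pick 1: M3 covers 6 new topics (logistics, outreach, legal, ethics, IT, hiring).
Pick 2: M4 covers 3 new topics (ops, audit, safety).
Pick 3: M6 covers 2 new topics (strategy, PR).
Greedy uses 3 members.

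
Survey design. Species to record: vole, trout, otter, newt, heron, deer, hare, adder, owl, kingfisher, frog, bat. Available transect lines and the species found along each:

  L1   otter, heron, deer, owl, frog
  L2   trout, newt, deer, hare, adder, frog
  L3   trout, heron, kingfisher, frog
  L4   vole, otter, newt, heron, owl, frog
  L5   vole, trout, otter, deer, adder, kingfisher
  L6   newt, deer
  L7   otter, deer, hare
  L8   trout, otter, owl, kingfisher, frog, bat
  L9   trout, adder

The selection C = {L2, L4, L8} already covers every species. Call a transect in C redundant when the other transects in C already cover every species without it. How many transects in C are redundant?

Drop L2: deer, hare, adder uncovered — not redundant.
Drop L4: vole, heron uncovered — not redundant.
Drop L8: kingfisher, bat uncovered — not redundant.
None of the transects in C is redundant.

0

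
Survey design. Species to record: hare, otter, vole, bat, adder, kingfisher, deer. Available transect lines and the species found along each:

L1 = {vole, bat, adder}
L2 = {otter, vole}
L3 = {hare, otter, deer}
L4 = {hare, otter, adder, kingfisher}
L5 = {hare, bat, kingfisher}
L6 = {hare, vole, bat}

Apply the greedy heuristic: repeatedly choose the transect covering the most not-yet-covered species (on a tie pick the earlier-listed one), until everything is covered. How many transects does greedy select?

3

Pick 1: L4 covers 4 new species (hare, otter, adder, kingfisher).
Pick 2: L1 covers 2 new species (vole, bat).
Pick 3: L3 covers 1 new species (deer).
Greedy uses 3 transects.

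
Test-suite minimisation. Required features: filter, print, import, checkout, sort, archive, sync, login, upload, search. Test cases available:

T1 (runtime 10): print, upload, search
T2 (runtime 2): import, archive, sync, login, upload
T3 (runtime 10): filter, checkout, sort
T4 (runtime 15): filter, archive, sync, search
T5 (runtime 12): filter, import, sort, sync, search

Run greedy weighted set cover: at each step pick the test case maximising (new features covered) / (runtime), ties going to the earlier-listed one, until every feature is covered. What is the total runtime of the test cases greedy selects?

Pick 1: T2 adds 5 new (import, archive, sync, login, upload) at runtime 2 (ratio 5/2).
Pick 2: T3 adds 3 new (filter, checkout, sort) at runtime 10 (ratio 3/10).
Pick 3: T1 adds 2 new (print, search) at runtime 10 (ratio 2/10).
Greedy total runtime: 2 + 10 + 10 = 22.

22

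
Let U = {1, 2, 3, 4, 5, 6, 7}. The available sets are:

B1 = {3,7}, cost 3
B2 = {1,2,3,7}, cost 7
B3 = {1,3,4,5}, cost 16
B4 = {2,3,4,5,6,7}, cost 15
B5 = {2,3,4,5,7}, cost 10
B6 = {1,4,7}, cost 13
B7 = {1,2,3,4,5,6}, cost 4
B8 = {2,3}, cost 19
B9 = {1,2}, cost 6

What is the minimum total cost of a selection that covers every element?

B1, B7 cover every element at cost 3 + 4 = 7.
Any cover uses at least 2 sets; among all covering selections none totals below 7.

7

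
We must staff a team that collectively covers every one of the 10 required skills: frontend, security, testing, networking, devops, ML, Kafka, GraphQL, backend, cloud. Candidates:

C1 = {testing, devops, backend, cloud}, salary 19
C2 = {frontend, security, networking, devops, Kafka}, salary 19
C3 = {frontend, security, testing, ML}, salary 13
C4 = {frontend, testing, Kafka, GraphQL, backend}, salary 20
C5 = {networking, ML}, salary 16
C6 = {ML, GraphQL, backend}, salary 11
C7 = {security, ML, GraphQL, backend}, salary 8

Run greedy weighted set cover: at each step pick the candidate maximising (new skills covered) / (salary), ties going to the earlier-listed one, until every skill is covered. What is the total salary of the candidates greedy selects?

Pick 1: C7 adds 4 new (security, ML, GraphQL, backend) at salary 8 (ratio 4/8).
Pick 2: C2 adds 4 new (frontend, networking, devops, Kafka) at salary 19 (ratio 4/19).
Pick 3: C1 adds 2 new (testing, cloud) at salary 19 (ratio 2/19).
Greedy total salary: 8 + 19 + 19 = 46.

46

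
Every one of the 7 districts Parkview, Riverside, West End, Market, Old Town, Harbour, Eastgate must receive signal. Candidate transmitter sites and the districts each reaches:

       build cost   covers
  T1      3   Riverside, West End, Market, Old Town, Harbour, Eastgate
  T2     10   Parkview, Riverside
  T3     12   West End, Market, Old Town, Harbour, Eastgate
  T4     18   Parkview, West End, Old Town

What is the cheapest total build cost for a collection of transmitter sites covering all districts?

T1, T2 cover every district at build cost 3 + 10 = 13.
Any cover uses at least 2 transmitter sites; among all covering selections none totals below 13.

13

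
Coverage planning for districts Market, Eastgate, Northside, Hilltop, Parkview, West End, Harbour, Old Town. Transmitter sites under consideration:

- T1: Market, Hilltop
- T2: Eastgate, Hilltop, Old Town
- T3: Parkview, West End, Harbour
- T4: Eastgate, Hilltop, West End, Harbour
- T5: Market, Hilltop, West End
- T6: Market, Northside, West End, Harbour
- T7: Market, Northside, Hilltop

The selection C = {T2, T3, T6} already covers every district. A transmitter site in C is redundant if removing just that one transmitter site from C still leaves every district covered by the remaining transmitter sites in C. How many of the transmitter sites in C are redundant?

0

Drop T2: Eastgate, Hilltop, Old Town uncovered — not redundant.
Drop T3: Parkview uncovered — not redundant.
Drop T6: Market, Northside uncovered — not redundant.
None of the transmitter sites in C is redundant.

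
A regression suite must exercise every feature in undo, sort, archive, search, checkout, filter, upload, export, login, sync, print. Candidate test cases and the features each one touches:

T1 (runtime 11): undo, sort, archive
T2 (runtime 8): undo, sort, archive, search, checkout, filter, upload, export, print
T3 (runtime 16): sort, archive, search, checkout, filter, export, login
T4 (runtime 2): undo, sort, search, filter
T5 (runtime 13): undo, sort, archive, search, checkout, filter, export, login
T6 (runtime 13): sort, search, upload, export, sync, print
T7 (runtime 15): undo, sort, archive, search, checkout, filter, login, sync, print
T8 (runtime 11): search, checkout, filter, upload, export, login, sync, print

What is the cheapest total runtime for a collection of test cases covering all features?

T2, T8 cover every feature at runtime 8 + 11 = 19.
Any cover uses at least 2 test cases; among all covering selections none totals below 19.
Greedy by coverage-per-runtime would pick T4, T2, T8 for 21 — worse than the optimum 19.

19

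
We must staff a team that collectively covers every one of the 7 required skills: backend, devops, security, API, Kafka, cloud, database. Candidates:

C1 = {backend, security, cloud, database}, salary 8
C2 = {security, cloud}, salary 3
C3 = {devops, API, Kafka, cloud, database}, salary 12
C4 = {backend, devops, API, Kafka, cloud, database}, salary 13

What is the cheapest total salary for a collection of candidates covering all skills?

16

C2, C4 cover every skill at salary 3 + 13 = 16.
Any cover uses at least 2 candidates; among all covering selections none totals below 16.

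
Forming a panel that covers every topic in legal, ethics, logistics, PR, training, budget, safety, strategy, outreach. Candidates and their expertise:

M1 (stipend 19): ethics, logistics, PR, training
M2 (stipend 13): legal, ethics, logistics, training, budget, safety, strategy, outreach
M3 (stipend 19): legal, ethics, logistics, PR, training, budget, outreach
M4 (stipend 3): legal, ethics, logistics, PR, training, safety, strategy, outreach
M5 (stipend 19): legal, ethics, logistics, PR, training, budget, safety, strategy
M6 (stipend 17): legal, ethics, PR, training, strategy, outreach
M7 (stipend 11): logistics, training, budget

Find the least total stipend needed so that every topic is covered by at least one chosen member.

M4, M7 cover every topic at stipend 3 + 11 = 14.
Any cover uses at least 2 members; among all covering selections none totals below 14.

14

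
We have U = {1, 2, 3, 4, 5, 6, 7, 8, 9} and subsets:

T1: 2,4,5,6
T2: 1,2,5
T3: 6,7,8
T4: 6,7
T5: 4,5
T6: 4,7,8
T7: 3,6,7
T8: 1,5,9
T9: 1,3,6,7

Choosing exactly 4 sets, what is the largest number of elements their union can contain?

Choosing T1, T3, T7, T8 covers {1, 2, 3, 4, 5, 6, 7, 8, 9} — 9 elements.
That is all 9 elements.

9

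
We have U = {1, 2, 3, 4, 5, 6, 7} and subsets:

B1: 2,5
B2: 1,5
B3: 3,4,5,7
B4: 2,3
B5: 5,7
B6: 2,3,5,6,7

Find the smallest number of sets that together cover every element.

3

B2, B3, B6 together cover {1, 2, 3, 4, 5, 6, 7} — every element.
No 2 of the 6 sets cover everything (all 15 pairs fall short), so 3 is minimum.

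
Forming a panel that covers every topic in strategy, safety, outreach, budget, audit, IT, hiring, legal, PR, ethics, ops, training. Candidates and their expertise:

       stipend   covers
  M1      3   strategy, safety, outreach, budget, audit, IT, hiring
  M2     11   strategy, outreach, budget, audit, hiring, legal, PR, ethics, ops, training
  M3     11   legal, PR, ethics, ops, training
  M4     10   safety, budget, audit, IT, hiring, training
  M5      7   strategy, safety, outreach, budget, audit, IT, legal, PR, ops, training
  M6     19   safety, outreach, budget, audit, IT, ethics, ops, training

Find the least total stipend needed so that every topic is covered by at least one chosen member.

M1, M2 cover every topic at stipend 3 + 11 = 14.
Any cover uses at least 2 members; among all covering selections none totals below 14.

14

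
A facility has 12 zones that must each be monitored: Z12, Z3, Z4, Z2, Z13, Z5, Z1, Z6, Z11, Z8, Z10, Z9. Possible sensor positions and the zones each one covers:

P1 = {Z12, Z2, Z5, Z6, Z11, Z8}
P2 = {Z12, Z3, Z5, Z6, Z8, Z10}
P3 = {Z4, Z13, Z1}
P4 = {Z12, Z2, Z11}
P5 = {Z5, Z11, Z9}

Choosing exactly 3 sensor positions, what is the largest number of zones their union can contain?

Choosing P1, P2, P3 covers {Z12, Z3, Z4, Z2, Z13, Z5, Z1, Z6, Z11, Z8, Z10} — 11 zones.
No choice of 3 sensor positions does better; here Z9 is left uncovered.

11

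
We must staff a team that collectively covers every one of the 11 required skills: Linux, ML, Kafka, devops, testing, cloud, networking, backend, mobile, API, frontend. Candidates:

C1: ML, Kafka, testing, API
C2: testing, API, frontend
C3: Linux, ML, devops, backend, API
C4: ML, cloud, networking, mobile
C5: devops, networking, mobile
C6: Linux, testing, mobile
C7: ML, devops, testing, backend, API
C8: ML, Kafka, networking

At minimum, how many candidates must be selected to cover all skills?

C1, C2, C3, C4 together cover {Linux, ML, Kafka, devops, testing, cloud, networking, backend, mobile, API, frontend} — every skill.
No 3 of the 8 candidates cover everything (all 56 triples fall short), so 4 is minimum.

4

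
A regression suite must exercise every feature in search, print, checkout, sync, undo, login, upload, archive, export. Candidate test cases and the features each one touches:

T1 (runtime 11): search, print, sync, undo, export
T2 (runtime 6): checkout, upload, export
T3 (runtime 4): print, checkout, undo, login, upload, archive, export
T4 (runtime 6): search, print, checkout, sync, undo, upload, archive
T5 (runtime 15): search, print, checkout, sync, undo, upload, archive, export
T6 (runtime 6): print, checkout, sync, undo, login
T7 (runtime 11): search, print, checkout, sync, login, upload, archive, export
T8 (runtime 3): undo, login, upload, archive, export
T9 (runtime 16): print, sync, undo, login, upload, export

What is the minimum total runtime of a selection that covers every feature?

T4, T8 cover every feature at runtime 6 + 3 = 9.
Any cover uses at least 2 test cases; among all covering selections none totals below 9.

9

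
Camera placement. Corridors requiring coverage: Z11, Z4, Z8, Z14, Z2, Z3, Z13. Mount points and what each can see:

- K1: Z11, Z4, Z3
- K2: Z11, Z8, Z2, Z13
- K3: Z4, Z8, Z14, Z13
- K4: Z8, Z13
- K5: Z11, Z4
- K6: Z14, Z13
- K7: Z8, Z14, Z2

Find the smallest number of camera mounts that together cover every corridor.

K1, K2, K3 together cover {Z11, Z4, Z8, Z14, Z2, Z3, Z13} — every corridor.
No 2 of the 7 camera mounts cover everything (all 21 pairs fall short), so 3 is minimum.

3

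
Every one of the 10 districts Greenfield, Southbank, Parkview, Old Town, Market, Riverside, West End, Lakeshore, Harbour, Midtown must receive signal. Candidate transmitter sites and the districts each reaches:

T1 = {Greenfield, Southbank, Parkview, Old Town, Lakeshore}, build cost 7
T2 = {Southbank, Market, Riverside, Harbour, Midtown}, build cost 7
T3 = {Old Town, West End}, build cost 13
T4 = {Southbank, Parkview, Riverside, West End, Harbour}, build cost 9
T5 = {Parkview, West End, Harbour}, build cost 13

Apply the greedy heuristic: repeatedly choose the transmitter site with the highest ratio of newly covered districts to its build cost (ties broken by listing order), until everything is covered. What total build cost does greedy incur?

Pick 1: T1 adds 5 new (Greenfield, Southbank, Parkview, Old Town, Lakeshore) at build cost 7 (ratio 5/7).
Pick 2: T2 adds 4 new (Market, Riverside, Harbour, Midtown) at build cost 7 (ratio 4/7).
Pick 3: T4 adds 1 new (West End) at build cost 9 (ratio 1/9).
Greedy total build cost: 7 + 7 + 9 = 23.

23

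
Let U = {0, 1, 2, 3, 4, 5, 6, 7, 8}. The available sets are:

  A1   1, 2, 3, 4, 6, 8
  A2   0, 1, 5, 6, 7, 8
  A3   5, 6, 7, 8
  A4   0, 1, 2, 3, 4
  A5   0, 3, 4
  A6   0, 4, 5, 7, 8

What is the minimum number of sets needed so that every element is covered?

A1, A2 together cover {0, 1, 2, 3, 4, 5, 6, 7, 8} — every element.
No single set contains all 9 elements, so 2 is optimal.

2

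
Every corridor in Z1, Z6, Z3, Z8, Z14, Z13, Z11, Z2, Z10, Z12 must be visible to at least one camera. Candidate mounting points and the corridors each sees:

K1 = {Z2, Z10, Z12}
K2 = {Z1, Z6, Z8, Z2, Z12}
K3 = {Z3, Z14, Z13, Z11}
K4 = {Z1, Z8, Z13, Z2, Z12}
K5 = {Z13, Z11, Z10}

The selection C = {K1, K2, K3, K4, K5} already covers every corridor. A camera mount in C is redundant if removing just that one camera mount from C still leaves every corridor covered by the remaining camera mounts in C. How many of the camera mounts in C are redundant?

3

Drop K1: the rest still cover every corridor — redundant.
Drop K2: Z6 uncovered — not redundant.
Drop K3: Z3, Z14 uncovered — not redundant.
Drop K4: the rest still cover every corridor — redundant.
Drop K5: the rest still cover every corridor — redundant.
3 redundant: K1, K4, K5.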